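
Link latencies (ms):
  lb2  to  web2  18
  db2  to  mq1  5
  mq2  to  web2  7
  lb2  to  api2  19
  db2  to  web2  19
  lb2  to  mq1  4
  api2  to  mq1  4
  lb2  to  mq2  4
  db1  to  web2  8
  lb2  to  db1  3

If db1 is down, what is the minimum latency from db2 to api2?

9

Paths from db2 to api2 avoiding db1:
db2 - mq1 - lb2 - api2: 5 + 4 + 19 = 28
db2 - web2 - lb2 - mq1 - api2: 19 + 18 + 4 + 4 = 45
db2 - mq1 - api2: 5 + 4 = 9
db2 - web2 - mq2 - lb2 - mq1 - api2: 19 + 7 + 4 + 4 + 4 = 38
db2 - web2 - lb2 - api2: 19 + 18 + 19 = 56
db2 - web2 - mq2 - lb2 - api2: 19 + 7 + 4 + 19 = 49
Best route has total 9 ms.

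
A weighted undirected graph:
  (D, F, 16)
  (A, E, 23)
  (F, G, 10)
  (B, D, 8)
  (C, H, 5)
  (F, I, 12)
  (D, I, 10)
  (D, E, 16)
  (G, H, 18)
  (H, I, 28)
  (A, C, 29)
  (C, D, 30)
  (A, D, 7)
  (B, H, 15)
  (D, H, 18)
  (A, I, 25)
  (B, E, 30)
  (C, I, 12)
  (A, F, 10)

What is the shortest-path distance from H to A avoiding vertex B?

25

A few of the H→A routes:
H -> C -> I -> D -> A: 5 + 12 + 10 + 7 = 34
H -> D -> A: 18 + 7 = 25
H -> C -> A: 5 + 29 = 34
The minimum is 25.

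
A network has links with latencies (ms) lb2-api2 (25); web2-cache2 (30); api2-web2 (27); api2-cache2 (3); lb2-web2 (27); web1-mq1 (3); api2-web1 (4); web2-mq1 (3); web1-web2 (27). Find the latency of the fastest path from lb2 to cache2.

Comparing a few candidate routes:
lb2→api2→cache2: 25 + 3 = 28
lb2→web2→cache2: 27 + 30 = 57
lb2→web2→api2→cache2: 27 + 27 + 3 = 57
lb2→web2→web1→api2→cache2: 27 + 27 + 4 + 3 = 61
lb2→web2→mq1→web1→api2→cache2: 27 + 3 + 3 + 4 + 3 = 40
Shortest: 28 ms.

28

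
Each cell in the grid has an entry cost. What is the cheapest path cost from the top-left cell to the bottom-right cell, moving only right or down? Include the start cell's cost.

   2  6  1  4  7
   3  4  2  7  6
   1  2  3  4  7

Best path: r0c0 -> r1c0 -> r2c0 -> r2c1 -> r2c2 -> r2c3 -> r2c4
Cost: 2 + 3 + 1 + 2 + 3 + 4 + 7 = 22

22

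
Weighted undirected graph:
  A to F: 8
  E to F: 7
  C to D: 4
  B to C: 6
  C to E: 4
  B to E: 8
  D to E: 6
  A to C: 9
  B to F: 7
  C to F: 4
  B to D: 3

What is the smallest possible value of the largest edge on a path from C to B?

4

Some routes from C to B:
C → E → D → B: max(4, 6, 3) = 6
C → D → B: max(4, 3) = 4
C → F → E → D → B: max(4, 7, 6, 3) = 7
C → F → B: max(4, 7) = 7
C → B: max(6) = 6
The minimum achievable maximum is 4.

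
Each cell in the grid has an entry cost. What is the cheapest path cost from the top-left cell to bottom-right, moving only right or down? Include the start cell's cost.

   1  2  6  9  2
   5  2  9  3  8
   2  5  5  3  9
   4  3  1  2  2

Path [0,0] -> [0,1] -> [1,1] -> [2,1] -> [3,1] -> [3,2] -> [3,3] -> [3,4]: 1 + 2 + 2 + 5 + 3 + 1 + 2 + 2 = 18.

18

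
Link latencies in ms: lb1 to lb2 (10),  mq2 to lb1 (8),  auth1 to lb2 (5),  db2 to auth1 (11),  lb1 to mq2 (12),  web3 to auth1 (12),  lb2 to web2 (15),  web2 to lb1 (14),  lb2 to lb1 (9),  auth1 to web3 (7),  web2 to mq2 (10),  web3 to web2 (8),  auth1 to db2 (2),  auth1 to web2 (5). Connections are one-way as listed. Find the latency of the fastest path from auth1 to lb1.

Comparing a few candidate routes:
auth1 → web3 → web2 → lb1: 7 + 8 + 14 = 29
auth1 → lb2 → lb1: 5 + 9 = 14
auth1 → web2 → lb1: 5 + 14 = 19
auth1 → web2 → mq2 → lb1: 5 + 10 + 8 = 23
auth1 → web3 → web2 → mq2 → lb1: 7 + 8 + 10 + 8 = 33
Shortest: 14 ms.

14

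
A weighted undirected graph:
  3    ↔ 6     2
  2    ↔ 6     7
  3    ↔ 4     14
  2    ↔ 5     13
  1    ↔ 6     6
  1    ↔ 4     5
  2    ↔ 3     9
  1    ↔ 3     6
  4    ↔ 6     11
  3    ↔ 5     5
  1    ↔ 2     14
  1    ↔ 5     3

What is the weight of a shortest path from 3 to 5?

5

A few of the 3→5 routes:
3→5: 5
3→6→1→5: 2 + 6 + 3 = 11
3→1→5: 6 + 3 = 9
The minimum is 5.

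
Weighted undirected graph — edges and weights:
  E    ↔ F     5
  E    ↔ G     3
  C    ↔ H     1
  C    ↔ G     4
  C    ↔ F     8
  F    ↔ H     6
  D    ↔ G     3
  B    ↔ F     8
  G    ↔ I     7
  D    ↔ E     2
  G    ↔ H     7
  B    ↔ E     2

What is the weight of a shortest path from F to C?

7

A few of the F→C routes:
F→E→G→C: 5 + 3 + 4 = 12
F→C: 8
F→H→C: 6 + 1 = 7
Shortest: 7.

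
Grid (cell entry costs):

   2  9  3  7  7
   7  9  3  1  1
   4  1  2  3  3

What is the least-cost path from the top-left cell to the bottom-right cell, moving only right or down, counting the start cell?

Take [0,0] -> [0,1] -> [0,2] -> [1,2] -> [1,3] -> [1,4] -> [2,4] for a total of 2 + 9 + 3 + 3 + 1 + 1 + 3 = 22.
For comparison, the top-then-right route costs 32.

22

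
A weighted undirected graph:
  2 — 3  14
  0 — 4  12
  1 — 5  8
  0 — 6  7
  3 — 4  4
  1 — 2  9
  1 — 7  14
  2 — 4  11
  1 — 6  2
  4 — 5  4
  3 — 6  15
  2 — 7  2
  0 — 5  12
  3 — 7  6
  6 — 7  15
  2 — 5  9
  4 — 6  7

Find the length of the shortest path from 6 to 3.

11

Checking several routes:
6→1→5→4→3: 2 + 8 + 4 + 4 = 18
6→3: 15
6→1→2→7→3: 2 + 9 + 2 + 6 = 19
6→4→3: 7 + 4 = 11
The minimum is 11.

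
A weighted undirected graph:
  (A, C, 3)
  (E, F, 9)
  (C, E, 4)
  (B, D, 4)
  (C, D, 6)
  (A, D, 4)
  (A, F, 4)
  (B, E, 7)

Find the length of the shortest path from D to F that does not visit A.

19

Routes from D to F avoiding A:
D - C - E - F: 6 + 4 + 9 = 19
D - B - E - F: 4 + 7 + 9 = 20
Shortest: 19.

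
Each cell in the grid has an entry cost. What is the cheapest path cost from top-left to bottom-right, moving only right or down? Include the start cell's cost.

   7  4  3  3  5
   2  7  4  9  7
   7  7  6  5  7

Take (0,0) (0,1) (0,2) (0,3) (0,4) (1,4) (2,4) for a total of 7 + 4 + 3 + 3 + 5 + 7 + 7 = 36.

36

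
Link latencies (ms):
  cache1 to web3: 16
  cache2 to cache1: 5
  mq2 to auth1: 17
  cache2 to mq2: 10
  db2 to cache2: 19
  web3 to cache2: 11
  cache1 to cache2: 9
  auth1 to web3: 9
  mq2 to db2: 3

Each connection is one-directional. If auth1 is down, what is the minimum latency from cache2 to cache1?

5

Paths from cache2 to cache1 avoiding auth1:
cache2 - cache1: 5
Shortest: 5 ms.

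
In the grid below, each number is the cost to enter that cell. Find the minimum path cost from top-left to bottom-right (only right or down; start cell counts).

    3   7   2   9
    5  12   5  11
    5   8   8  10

Take r0c0 r0c1 r0c2 r1c2 r2c2 r2c3 for a total of 3 + 7 + 2 + 5 + 8 + 10 = 35.

35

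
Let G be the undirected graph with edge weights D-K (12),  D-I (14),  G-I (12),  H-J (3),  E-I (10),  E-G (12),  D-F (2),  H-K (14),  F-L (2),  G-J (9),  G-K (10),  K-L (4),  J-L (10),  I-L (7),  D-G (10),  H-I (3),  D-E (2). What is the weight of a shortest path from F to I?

9

Comparing a few candidate routes:
F→L→I: 2 + 7 = 9
F→D→G→I: 2 + 10 + 12 = 24
F→L→J→H→I: 2 + 10 + 3 + 3 = 18
F→D→E→I: 2 + 2 + 10 = 14
F→D→I: 2 + 14 = 16
F→L→K→H→I: 2 + 4 + 14 + 3 = 23
The minimum is 9.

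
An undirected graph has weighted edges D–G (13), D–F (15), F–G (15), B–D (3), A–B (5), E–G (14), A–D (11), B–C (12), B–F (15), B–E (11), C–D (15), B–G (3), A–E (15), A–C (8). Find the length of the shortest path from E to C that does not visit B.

Routes from E to C avoiding B:
E → G → D → C: 14 + 13 + 15 = 42
E → G → F → D → A → C: 14 + 15 + 15 + 11 + 8 = 63
E → A → D → C: 15 + 11 + 15 = 41
E → G → D → A → C: 14 + 13 + 11 + 8 = 46
E → G → F → D → C: 14 + 15 + 15 + 15 = 59
E → A → C: 15 + 8 = 23
Shortest: 23.

23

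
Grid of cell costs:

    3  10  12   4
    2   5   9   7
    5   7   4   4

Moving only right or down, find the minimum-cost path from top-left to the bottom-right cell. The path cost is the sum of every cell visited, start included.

25

Take r0c0→r1c0→r1c1→r2c1→r2c2→r2c3 for a total of 3 + 2 + 5 + 7 + 4 + 4 = 25.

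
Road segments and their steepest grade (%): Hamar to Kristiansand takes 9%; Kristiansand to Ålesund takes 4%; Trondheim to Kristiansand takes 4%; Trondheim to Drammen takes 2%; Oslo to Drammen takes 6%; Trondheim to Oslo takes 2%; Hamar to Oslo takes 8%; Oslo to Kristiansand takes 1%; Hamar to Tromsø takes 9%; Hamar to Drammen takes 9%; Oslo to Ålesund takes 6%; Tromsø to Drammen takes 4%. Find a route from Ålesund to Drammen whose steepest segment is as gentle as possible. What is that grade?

4

Checking several routes:
Ålesund - Kristiansand - Oslo - Trondheim - Drammen: max(4, 1, 2, 2) = 4
Ålesund - Kristiansand - Trondheim - Oslo - Drammen: max(4, 4, 2, 6) = 6
Ålesund - Oslo - Trondheim - Drammen: max(6, 2, 2) = 6
Ålesund - Oslo - Drammen: max(6, 6) = 6
Ålesund - Kristiansand - Trondheim - Drammen: max(4, 4, 2) = 4
Ålesund - Kristiansand - Oslo - Drammen: max(4, 1, 6) = 6
Smallest bottleneck: 4%.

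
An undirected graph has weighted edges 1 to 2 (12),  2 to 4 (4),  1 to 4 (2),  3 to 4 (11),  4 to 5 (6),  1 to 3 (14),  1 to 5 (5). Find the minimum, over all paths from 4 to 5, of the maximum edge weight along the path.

Routes from 4 to 5:
4→2→1→5: max(4, 12, 5) = 12
4→5: max(6) = 6
4→3→1→5: max(11, 14, 5) = 14
4→1→5: max(2, 5) = 5
The minimum achievable maximum is 5.

5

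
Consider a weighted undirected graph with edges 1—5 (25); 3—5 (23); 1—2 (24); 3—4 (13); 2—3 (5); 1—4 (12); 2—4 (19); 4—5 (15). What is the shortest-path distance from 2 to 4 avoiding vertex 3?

19

Candidate routes:
2 -> 4: 19
2 -> 1 -> 5 -> 4: 24 + 25 + 15 = 64
2 -> 1 -> 4: 24 + 12 = 36
The minimum is 19.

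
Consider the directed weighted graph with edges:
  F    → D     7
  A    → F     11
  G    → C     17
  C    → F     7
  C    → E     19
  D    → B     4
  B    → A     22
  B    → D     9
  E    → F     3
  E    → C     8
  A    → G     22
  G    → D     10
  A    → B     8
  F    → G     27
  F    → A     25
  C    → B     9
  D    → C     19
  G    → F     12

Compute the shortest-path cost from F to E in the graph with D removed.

Candidate routes:
F→A→G→C→E: 25 + 22 + 17 + 19 = 83
F→G→C→E: 27 + 17 + 19 = 63
Shortest: 63.

63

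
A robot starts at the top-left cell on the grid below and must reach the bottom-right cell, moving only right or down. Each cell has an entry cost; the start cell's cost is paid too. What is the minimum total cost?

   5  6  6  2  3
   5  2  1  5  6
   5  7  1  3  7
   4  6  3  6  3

26

Path r0c0→r1c0→r1c1→r1c2→r2c2→r2c3→r3c3→r3c4: 5 + 5 + 2 + 1 + 1 + 3 + 6 + 3 = 26.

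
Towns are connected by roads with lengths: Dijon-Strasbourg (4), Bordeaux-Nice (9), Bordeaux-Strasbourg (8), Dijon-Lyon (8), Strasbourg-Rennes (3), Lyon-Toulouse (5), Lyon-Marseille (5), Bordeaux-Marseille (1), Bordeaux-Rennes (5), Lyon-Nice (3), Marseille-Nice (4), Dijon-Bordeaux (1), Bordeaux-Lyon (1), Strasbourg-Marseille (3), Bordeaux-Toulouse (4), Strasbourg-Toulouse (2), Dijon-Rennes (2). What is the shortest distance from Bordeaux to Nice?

Checking several routes:
Bordeaux → Lyon → Nice: 1 + 3 = 4
Bordeaux → Nice: 9
Bordeaux → Marseille → Nice: 1 + 4 = 5
Best route has total 4.

4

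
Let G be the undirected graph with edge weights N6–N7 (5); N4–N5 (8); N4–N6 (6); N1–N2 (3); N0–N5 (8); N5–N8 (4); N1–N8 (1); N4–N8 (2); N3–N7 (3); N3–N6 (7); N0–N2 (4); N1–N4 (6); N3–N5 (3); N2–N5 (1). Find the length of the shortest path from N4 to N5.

A few of the N4→N5 routes:
N4 → N1 → N8 → N5: 6 + 1 + 4 = 11
N4 → N1 → N2 → N5: 6 + 3 + 1 = 10
N4 → N8 → N5: 2 + 4 = 6
N4 → N8 → N1 → N2 → N5: 2 + 1 + 3 + 1 = 7
N4 → N5: 8
Shortest: 6.

6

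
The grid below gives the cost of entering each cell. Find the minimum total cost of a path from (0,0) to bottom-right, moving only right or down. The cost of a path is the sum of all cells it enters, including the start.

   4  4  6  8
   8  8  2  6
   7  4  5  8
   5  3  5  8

Best path: r0c0 r0c1 r0c2 r1c2 r2c2 r3c2 r3c3
Cost: 4 + 4 + 6 + 2 + 5 + 5 + 8 = 34

34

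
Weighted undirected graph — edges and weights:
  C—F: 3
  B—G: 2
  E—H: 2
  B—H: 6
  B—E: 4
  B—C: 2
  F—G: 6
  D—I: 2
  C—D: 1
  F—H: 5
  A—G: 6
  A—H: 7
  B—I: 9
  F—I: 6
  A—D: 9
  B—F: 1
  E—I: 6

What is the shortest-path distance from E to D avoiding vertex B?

Checking several routes:
E -> H -> A -> D: 2 + 7 + 9 = 18
E -> H -> F -> C -> D: 2 + 5 + 3 + 1 = 11
E -> H -> F -> I -> D: 2 + 5 + 6 + 2 = 15
E -> I -> D: 6 + 2 = 8
E -> I -> F -> C -> D: 6 + 6 + 3 + 1 = 16
Best route has total 8.

8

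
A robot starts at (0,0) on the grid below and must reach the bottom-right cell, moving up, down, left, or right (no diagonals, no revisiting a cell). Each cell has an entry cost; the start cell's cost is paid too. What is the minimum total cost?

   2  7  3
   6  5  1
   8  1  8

Path r0c0→r0c1→r0c2→r1c2→r2c2: 2 + 7 + 3 + 1 + 8 = 21.

21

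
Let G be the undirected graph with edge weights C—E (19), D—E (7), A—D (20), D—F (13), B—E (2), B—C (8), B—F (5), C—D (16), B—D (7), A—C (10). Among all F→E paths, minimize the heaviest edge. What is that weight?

5

Some routes from F to E:
F → D → B → E: max(13, 7, 2) = 13
F → B → D → E: max(5, 7, 7) = 7
F → B → E: max(5, 2) = 5
F → D → E: max(13, 7) = 13
Best route has worst link 5.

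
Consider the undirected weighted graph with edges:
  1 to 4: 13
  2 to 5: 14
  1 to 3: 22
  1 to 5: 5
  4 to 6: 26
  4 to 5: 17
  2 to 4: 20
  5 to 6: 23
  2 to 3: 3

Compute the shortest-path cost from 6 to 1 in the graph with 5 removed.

Paths from 6 to 1 avoiding 5:
6→4→2→3→1: 26 + 20 + 3 + 22 = 71
6→4→1: 26 + 13 = 39
Shortest: 39.

39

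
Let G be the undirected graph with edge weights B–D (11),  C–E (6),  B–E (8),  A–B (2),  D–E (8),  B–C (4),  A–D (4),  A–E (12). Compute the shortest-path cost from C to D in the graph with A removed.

14

Routes from C to D avoiding A:
C - E - D: 6 + 8 = 14
C - B - D: 4 + 11 = 15
C - B - E - D: 4 + 8 + 8 = 20
C - E - B - D: 6 + 8 + 11 = 25
The minimum is 14.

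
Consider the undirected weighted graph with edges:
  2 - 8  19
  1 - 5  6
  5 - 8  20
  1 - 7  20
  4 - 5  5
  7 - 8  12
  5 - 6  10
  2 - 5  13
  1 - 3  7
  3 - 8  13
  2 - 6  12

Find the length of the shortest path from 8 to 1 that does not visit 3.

Routes from 8 to 1 avoiding 3:
8 -> 5 -> 1: 20 + 6 = 26
8 -> 7 -> 1: 12 + 20 = 32
8 -> 2 -> 5 -> 1: 19 + 13 + 6 = 38
8 -> 2 -> 6 -> 5 -> 1: 19 + 12 + 10 + 6 = 47
The minimum is 26.

26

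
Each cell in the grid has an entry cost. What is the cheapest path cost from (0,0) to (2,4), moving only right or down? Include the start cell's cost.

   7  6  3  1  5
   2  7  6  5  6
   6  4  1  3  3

26

Take r0c0→r1c0→r2c0→r2c1→r2c2→r2c3→r2c4 for a total of 7 + 2 + 6 + 4 + 1 + 3 + 3 = 26.
(Top row then right column would cost 31.)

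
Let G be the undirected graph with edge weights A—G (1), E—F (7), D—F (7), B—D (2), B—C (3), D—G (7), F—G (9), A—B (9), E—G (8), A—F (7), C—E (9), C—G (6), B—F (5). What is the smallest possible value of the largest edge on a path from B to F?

Some routes from B to F:
B→C→G→D→F: max(3, 6, 7, 7) = 7
B→D→F: max(2, 7) = 7
B→F: max(5) = 5
B→C→G→A→F: max(3, 6, 1, 7) = 7
B→D→G→A→F: max(2, 7, 1, 7) = 7
The minimum achievable maximum is 5.

5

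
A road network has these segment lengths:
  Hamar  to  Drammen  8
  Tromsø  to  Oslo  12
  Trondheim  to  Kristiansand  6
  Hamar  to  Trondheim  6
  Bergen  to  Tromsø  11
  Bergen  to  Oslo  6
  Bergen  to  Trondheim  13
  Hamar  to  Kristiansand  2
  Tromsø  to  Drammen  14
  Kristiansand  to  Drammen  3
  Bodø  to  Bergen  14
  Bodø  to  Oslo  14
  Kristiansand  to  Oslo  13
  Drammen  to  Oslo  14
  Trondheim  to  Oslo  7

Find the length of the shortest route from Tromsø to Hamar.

19

Checking several routes:
Tromsø→Drammen→Hamar: 14 + 8 = 22
Tromsø→Oslo→Kristiansand→Hamar: 12 + 13 + 2 = 27
Tromsø→Oslo→Trondheim→Hamar: 12 + 7 + 6 = 25
Tromsø→Drammen→Kristiansand→Hamar: 14 + 3 + 2 = 19
The minimum is 19.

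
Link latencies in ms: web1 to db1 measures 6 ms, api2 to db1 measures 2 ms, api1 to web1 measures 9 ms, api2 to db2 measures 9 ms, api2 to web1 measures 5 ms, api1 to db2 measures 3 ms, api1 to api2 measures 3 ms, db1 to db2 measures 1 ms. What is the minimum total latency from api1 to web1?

Checking several routes:
api1-db2-db1-web1: 3 + 1 + 6 = 10
api1-api2-web1: 3 + 5 = 8
api1-web1: 9
Best route has total 8 ms.

8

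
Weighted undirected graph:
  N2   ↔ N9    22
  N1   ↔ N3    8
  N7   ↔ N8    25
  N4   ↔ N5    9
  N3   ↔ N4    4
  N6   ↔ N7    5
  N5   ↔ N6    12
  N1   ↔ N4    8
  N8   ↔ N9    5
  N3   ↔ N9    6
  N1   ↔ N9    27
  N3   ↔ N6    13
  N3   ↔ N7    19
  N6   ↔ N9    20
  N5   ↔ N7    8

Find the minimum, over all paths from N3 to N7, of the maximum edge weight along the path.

Checking several routes:
N3-N1-N4-N5-N6-N7: max(8, 8, 9, 12, 5) = 12
N3-N4-N5-N6-N7: max(4, 9, 12, 5) = 12
N3-N4-N5-N7: max(4, 9, 8) = 9
N3-N6-N5-N7: max(13, 12, 8) = 13
N3-N6-N7: max(13, 5) = 13
N3-N1-N4-N5-N7: max(8, 8, 9, 8) = 9
Best route has worst link 9.

9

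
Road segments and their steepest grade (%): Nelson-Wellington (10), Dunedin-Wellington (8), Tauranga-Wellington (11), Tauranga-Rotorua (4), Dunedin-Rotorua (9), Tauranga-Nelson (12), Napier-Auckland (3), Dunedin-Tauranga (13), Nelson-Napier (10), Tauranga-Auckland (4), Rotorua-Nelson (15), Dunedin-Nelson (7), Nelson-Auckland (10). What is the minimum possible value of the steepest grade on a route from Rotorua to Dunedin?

9

Checking several routes:
Rotorua → Dunedin: max(9) = 9
Rotorua → Tauranga → Auckland → Nelson → Wellington → Dunedin: max(4, 4, 10, 10, 8) = 10
Rotorua → Tauranga → Auckland → Nelson → Dunedin: max(4, 4, 10, 7) = 10
Best route has worst link 9%.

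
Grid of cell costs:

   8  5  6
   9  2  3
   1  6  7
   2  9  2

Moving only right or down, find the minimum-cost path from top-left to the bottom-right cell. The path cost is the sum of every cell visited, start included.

27

Best path: [0,0]→[0,1]→[1,1]→[1,2]→[2,2]→[3,2]
Cost: 8 + 5 + 2 + 3 + 7 + 2 = 27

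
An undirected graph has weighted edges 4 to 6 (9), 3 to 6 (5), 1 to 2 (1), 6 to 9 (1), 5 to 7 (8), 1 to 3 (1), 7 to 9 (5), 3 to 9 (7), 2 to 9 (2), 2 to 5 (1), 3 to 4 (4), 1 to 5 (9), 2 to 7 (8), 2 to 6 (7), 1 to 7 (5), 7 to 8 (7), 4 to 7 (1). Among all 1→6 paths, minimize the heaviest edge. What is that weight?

2

A few of the 1→6 routes:
1-3-6: max(1, 5) = 5
1-2-9-7-4-3-6: max(1, 2, 5, 1, 4, 5) = 5
1-7-4-3-6: max(5, 1, 4, 5) = 5
1-2-9-6: max(1, 2, 1) = 2
1-3-4-7-9-6: max(1, 4, 1, 5, 1) = 5
The minimum achievable maximum is 2.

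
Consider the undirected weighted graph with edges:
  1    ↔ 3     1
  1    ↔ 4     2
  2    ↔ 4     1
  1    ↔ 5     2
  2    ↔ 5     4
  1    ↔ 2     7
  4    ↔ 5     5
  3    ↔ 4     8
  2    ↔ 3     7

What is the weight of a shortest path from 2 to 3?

Comparing a few candidate routes:
2 -> 4 -> 1 -> 3: 1 + 2 + 1 = 4
2 -> 3: 7
2 -> 5 -> 1 -> 3: 4 + 2 + 1 = 7
2 -> 4 -> 5 -> 1 -> 3: 1 + 5 + 2 + 1 = 9
2 -> 1 -> 3: 7 + 1 = 8
The minimum is 4.

4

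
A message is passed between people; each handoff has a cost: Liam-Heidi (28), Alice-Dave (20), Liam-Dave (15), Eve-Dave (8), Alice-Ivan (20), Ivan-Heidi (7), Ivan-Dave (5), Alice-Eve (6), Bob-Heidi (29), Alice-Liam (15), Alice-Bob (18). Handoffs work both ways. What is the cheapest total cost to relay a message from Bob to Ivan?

Some routes from Bob to Ivan:
Bob → Alice → Ivan: 18 + 20 = 38
Bob → Alice → Dave → Ivan: 18 + 20 + 5 = 43
Bob → Alice → Liam → Dave → Ivan: 18 + 15 + 15 + 5 = 53
Bob → Alice → Eve → Dave → Ivan: 18 + 6 + 8 + 5 = 37
Bob → Heidi → Ivan: 29 + 7 = 36
Shortest: 36.

36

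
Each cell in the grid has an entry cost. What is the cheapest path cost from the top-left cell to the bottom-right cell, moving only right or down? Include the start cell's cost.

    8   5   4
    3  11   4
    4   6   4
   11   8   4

29

Best path: (0,0) → (0,1) → (0,2) → (1,2) → (2,2) → (3,2)
Cost: 8 + 5 + 4 + 4 + 4 + 4 = 29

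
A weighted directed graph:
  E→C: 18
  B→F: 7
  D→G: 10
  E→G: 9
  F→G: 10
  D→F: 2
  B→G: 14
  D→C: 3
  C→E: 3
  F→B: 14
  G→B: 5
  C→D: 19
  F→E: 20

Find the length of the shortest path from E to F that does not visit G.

Paths from E to F avoiding G:
E → C → D → F: 18 + 19 + 2 = 39
The minimum is 39.

39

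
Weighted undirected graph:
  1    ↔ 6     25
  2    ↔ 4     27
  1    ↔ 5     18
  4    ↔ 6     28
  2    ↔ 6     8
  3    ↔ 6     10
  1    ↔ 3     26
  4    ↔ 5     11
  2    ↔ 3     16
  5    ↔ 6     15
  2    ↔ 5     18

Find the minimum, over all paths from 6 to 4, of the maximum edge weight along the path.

15

Comparing a few candidate routes:
6 → 5 → 4: max(15, 11) = 15
6 → 1 → 3 → 2 → 5 → 4: max(25, 26, 16, 18, 11) = 26
6 → 3 → 2 → 5 → 4: max(10, 16, 18, 11) = 18
6 → 1 → 5 → 4: max(25, 18, 11) = 25
6 → 2 → 5 → 4: max(8, 18, 11) = 18
Smallest bottleneck: 15.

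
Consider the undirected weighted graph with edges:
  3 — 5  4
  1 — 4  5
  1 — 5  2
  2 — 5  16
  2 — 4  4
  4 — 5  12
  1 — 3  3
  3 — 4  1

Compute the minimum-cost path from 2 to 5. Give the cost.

A few of the 2→5 routes:
2-4-3-1-5: 4 + 1 + 3 + 2 = 10
2-4-3-5: 4 + 1 + 4 = 9
2-4-1-5: 4 + 5 + 2 = 11
Best route has total 9.

9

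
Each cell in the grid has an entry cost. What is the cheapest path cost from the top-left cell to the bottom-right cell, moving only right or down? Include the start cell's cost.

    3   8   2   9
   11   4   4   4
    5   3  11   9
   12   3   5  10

Path r0c0→r0c1→r1c1→r2c1→r3c1→r3c2→r3c3: 3 + 8 + 4 + 3 + 3 + 5 + 10 = 36.
For comparison, the top-then-right route costs 45.

36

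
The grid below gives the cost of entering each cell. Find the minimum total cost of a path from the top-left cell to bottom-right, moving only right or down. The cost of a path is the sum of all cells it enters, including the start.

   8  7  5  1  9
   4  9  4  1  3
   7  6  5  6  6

One optimal route is r0c0→r0c1→r0c2→r0c3→r1c3→r1c4→r2c4.
Its cost is 8 + 7 + 5 + 1 + 1 + 3 + 6 = 31.

31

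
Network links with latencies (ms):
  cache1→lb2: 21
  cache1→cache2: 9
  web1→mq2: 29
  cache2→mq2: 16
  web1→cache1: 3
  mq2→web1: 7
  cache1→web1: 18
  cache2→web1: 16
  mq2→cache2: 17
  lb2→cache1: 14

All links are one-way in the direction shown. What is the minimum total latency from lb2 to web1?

Candidate routes:
lb2 - cache1 - cache2 - web1: 14 + 9 + 16 = 39
lb2 - cache1 - web1: 14 + 18 = 32
lb2 - cache1 - cache2 - mq2 - web1: 14 + 9 + 16 + 7 = 46
The minimum is 32 ms.

32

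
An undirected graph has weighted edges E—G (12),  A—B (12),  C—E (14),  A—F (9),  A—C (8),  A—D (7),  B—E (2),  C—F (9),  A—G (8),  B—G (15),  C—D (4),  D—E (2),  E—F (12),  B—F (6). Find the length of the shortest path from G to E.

12

A few of the G→E routes:
G → A → D → E: 8 + 7 + 2 = 17
G → A → C → D → E: 8 + 8 + 4 + 2 = 22
G → E: 12
G → B → E: 15 + 2 = 17
Shortest: 12.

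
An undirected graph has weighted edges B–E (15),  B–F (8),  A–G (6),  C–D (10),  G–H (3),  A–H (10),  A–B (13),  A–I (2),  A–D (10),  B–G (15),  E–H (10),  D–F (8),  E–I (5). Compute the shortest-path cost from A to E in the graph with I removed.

19

Comparing a few candidate routes:
A -> B -> E: 13 + 15 = 28
A -> G -> H -> E: 6 + 3 + 10 = 19
A -> H -> E: 10 + 10 = 20
Best route has total 19.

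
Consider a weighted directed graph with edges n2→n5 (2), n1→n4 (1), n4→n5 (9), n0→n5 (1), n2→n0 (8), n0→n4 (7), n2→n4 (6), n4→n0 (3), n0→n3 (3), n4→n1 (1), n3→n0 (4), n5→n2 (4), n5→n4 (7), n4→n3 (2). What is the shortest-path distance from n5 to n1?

Routes from n5 to n1:
n5 - n4 - n1: 7 + 1 = 8
n5 - n2 - n0 - n4 - n1: 4 + 8 + 7 + 1 = 20
n5 - n2 - n4 - n1: 4 + 6 + 1 = 11
The minimum is 8.

8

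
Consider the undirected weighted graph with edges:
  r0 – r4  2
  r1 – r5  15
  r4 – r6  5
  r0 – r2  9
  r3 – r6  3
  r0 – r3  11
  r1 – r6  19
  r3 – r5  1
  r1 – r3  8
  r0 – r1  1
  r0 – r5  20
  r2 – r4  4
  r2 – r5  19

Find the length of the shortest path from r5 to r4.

Some routes from r5 to r4:
r5 -> r1 -> r0 -> r4: 15 + 1 + 2 = 18
r5 -> r3 -> r6 -> r4: 1 + 3 + 5 = 9
r5 -> r0 -> r4: 20 + 2 = 22
r5 -> r2 -> r4: 19 + 4 = 23
r5 -> r3 -> r1 -> r0 -> r4: 1 + 8 + 1 + 2 = 12
r5 -> r3 -> r0 -> r4: 1 + 11 + 2 = 14
Best route has total 9.

9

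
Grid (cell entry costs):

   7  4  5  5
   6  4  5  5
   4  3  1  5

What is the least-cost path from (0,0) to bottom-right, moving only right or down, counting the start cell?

Path (0,0) -> (0,1) -> (1,1) -> (2,1) -> (2,2) -> (2,3): 7 + 4 + 4 + 3 + 1 + 5 = 24.
(Top row then right column would cost 31.)

24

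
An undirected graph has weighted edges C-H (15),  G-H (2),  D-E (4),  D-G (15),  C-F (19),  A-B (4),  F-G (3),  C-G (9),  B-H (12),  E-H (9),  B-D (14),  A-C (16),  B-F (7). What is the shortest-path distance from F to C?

12

Some routes from F to C:
F-G-H-C: 3 + 2 + 15 = 20
F-G-C: 3 + 9 = 12
F-B-H-C: 7 + 12 + 15 = 34
F-B-H-G-C: 7 + 12 + 2 + 9 = 30
F-C: 19
F-B-A-C: 7 + 4 + 16 = 27
Best route has total 12.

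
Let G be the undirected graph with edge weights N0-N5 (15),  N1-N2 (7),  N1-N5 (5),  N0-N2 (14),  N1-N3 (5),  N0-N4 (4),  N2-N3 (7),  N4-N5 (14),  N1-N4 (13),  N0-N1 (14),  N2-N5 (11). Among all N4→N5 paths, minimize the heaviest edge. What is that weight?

13

Some routes from N4 to N5:
N4 -> N1 -> N3 -> N2 -> N5: max(13, 5, 7, 11) = 13
N4 -> N1 -> N5: max(13, 5) = 13
N4 -> N1 -> N2 -> N5: max(13, 7, 11) = 13
The minimum achievable maximum is 13.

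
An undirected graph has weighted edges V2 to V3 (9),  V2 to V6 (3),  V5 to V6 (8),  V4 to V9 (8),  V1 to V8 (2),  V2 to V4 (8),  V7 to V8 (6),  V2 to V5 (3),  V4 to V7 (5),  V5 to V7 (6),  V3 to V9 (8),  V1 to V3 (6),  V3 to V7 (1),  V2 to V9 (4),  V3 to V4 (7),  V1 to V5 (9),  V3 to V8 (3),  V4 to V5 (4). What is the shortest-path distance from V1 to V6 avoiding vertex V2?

17

Checking several routes:
V1 -> V5 -> V6: 9 + 8 = 17
V1 -> V8 -> V3 -> V7 -> V4 -> V5 -> V6: 2 + 3 + 1 + 5 + 4 + 8 = 23
V1 -> V8 -> V7 -> V5 -> V6: 2 + 6 + 6 + 8 = 22
V1 -> V8 -> V3 -> V4 -> V5 -> V6: 2 + 3 + 7 + 4 + 8 = 24
V1 -> V3 -> V7 -> V5 -> V6: 6 + 1 + 6 + 8 = 21
V1 -> V8 -> V3 -> V7 -> V5 -> V6: 2 + 3 + 1 + 6 + 8 = 20
The minimum is 17.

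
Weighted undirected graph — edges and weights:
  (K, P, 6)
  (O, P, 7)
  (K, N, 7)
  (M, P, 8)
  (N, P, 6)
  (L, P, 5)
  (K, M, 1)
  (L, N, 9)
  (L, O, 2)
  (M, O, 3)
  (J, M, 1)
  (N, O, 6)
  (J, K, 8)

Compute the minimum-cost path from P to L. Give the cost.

Some routes from P to L:
P→M→O→L: 8 + 3 + 2 = 13
P→L: 5
P→O→L: 7 + 2 = 9
P→N→L: 6 + 9 = 15
P→K→M→O→L: 6 + 1 + 3 + 2 = 12
P→N→O→L: 6 + 6 + 2 = 14
Shortest: 5.

5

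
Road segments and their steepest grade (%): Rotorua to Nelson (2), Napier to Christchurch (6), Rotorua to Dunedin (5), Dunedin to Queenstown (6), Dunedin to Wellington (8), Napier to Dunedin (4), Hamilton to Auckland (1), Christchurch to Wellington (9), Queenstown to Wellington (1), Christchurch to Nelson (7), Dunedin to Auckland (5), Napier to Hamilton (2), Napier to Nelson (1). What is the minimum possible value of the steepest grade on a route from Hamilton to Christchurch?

Comparing a few candidate routes:
Hamilton -> Auckland -> Dunedin -> Napier -> Christchurch: max(1, 5, 4, 6) = 6
Hamilton -> Napier -> Christchurch: max(2, 6) = 6
Hamilton -> Auckland -> Dunedin -> Rotorua -> Nelson -> Napier -> Christchurch: max(1, 5, 5, 2, 1, 6) = 6
Best route has worst link 6%.

6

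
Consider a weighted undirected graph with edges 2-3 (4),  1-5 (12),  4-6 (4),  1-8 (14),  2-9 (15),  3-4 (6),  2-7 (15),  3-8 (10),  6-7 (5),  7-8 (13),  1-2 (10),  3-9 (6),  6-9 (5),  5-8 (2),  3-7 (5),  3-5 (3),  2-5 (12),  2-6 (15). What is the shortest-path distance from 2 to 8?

Comparing a few candidate routes:
2-3-8: 4 + 10 = 14
2-5-8: 12 + 2 = 14
2-3-5-8: 4 + 3 + 2 = 9
The minimum is 9.

9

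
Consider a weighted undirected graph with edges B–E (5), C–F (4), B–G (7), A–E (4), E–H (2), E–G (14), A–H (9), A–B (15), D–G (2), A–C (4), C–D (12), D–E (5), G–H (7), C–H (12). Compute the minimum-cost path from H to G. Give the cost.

Checking several routes:
H→G: 7
H→E→G: 2 + 14 = 16
H→E→D→G: 2 + 5 + 2 = 9
H→E→B→G: 2 + 5 + 7 = 14
H→E→A→C→D→G: 2 + 4 + 4 + 12 + 2 = 24
H→A→E→D→G: 9 + 4 + 5 + 2 = 20
Shortest: 7.

7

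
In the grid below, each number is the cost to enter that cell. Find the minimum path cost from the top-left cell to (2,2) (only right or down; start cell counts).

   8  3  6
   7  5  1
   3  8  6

23

Take [0,0] [0,1] [1,1] [1,2] [2,2] for a total of 8 + 3 + 5 + 1 + 6 = 23.
(Top row then right column would cost 24.)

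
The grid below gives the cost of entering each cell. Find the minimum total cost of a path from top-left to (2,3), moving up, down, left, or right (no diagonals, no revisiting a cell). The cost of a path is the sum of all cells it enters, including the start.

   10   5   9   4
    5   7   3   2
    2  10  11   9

36

Path (0,0) -> (0,1) -> (1,1) -> (1,2) -> (1,3) -> (2,3): 10 + 5 + 7 + 3 + 2 + 9 = 36.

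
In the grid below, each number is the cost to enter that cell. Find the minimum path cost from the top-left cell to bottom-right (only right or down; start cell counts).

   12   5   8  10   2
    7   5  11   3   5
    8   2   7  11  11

One optimal route is (0,0) (0,1) (1,1) (1,2) (1,3) (1,4) (2,4).
Its cost is 12 + 5 + 5 + 11 + 3 + 5 + 11 = 52.
For comparison, the top-then-right route costs 53.

52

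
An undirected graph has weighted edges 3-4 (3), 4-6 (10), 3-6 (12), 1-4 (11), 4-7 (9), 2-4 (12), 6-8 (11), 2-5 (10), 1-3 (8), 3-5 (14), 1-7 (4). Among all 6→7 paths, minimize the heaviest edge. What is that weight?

A few of the 6→7 routes:
6→3→1→7: max(12, 8, 4) = 12
6→3→4→1→7: max(12, 3, 11, 4) = 12
6→4→7: max(10, 9) = 10
6→4→3→1→7: max(10, 3, 8, 4) = 10
6→4→1→7: max(10, 11, 4) = 11
6→3→1→4→7: max(12, 8, 11, 9) = 12
Best route has worst link 10.

10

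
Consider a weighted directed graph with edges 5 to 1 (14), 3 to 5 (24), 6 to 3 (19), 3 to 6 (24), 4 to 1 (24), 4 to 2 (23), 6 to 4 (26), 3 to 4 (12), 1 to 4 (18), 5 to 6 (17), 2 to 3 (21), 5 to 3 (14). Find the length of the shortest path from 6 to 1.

Routes from 6 to 1:
6 - 3 - 4 - 1: 19 + 12 + 24 = 55
6 - 4 - 2 - 3 - 5 - 1: 26 + 23 + 21 + 24 + 14 = 108
6 - 4 - 1: 26 + 24 = 50
6 - 3 - 5 - 1: 19 + 24 + 14 = 57
The minimum is 50.

50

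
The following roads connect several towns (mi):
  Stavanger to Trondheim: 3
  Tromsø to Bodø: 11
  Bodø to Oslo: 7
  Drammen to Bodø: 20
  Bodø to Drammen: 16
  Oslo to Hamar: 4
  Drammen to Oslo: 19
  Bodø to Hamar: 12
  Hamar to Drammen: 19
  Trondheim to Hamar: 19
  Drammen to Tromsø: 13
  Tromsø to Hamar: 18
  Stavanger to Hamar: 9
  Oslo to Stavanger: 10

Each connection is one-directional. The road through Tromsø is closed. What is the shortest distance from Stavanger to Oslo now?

47

Paths from Stavanger to Oslo avoiding Tromsø:
Stavanger → Hamar → Drammen → Bodø → Oslo: 9 + 19 + 20 + 7 = 55
Stavanger → Trondheim → Hamar → Drammen → Oslo: 3 + 19 + 19 + 19 = 60
Stavanger → Trondheim → Hamar → Drammen → Bodø → Oslo: 3 + 19 + 19 + 20 + 7 = 68
Stavanger → Hamar → Drammen → Oslo: 9 + 19 + 19 = 47
Best route has total 47 mi.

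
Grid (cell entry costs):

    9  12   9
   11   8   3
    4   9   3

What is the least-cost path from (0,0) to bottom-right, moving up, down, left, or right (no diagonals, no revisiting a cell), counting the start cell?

34

Cheapest: [0,0] → [1,0] → [1,1] → [1,2] → [2,2]
  9 + 11 + 8 + 3 + 3 = 34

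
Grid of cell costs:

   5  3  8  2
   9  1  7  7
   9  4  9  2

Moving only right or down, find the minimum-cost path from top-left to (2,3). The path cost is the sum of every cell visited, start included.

24

One optimal route is (0,0) -> (0,1) -> (1,1) -> (2,1) -> (2,2) -> (2,3).
Its cost is 5 + 3 + 1 + 4 + 9 + 2 = 24.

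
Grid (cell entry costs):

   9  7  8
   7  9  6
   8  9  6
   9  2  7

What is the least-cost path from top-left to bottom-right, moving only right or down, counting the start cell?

42

Take (0,0) -> (1,0) -> (2,0) -> (2,1) -> (3,1) -> (3,2) for a total of 9 + 7 + 8 + 9 + 2 + 7 = 42.
For comparison, the top-then-right route costs 43.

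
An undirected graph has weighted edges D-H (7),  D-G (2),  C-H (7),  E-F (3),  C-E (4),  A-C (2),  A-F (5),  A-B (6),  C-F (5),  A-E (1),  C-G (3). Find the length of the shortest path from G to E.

6

Checking several routes:
G - C - F - E: 3 + 5 + 3 = 11
G - C - E: 3 + 4 = 7
G - C - A - E: 3 + 2 + 1 = 6
The minimum is 6.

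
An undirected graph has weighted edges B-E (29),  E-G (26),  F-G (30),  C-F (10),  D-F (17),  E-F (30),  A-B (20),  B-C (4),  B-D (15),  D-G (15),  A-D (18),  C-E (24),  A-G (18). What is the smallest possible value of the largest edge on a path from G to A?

Some routes from G to A:
G → D → F → C → B → A: max(15, 17, 10, 4, 20) = 20
G → A: max(18) = 18
G → D → A: max(15, 18) = 18
G → D → B → A: max(15, 15, 20) = 20
Best route has worst link 18.

18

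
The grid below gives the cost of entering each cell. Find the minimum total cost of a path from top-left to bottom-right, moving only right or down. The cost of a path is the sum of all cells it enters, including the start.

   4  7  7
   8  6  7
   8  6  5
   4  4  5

32

Best path: (0,0)→(0,1)→(1,1)→(2,1)→(3,1)→(3,2)
Cost: 4 + 7 + 6 + 6 + 4 + 5 = 32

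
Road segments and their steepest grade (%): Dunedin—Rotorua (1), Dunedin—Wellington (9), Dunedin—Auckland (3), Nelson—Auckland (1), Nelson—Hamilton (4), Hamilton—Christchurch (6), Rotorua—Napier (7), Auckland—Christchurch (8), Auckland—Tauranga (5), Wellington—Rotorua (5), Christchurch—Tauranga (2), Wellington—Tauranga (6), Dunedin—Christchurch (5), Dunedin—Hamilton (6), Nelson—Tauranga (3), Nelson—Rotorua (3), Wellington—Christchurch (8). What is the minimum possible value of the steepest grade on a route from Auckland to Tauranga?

3

Some routes from Auckland to Tauranga:
Auckland→Nelson→Tauranga: max(1, 3) = 3
Auckland→Nelson→Hamilton→Christchurch→Dunedin→Rotorua→Wellington→Tauranga: max(1, 4, 6, 5, 1, 5, 6) = 6
Auckland→Tauranga: max(5) = 5
Auckland→Dunedin→Christchurch→Tauranga: max(3, 5, 2) = 5
Auckland→Dunedin→Rotorua→Nelson→Tauranga: max(3, 1, 3, 3) = 3
Auckland→Nelson→Rotorua→Dunedin→Christchurch→Tauranga: max(1, 3, 1, 5, 2) = 5
The minimum achievable maximum is 3%.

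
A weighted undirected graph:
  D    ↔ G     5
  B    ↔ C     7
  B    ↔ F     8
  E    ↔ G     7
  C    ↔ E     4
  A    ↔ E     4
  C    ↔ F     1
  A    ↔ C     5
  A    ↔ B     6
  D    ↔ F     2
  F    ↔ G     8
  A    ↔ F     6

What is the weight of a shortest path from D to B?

Some routes from D to B:
D -> F -> C -> A -> B: 2 + 1 + 5 + 6 = 14
D -> F -> C -> E -> A -> B: 2 + 1 + 4 + 4 + 6 = 17
D -> F -> A -> C -> B: 2 + 6 + 5 + 7 = 20
D -> F -> B: 2 + 8 = 10
D -> F -> A -> B: 2 + 6 + 6 = 14
D -> F -> C -> B: 2 + 1 + 7 = 10
Best route has total 10.

10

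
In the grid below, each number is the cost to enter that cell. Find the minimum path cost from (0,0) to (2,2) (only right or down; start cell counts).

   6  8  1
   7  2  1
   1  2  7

Path r0c0→r0c1→r0c2→r1c2→r2c2: 6 + 8 + 1 + 1 + 7 = 23.

23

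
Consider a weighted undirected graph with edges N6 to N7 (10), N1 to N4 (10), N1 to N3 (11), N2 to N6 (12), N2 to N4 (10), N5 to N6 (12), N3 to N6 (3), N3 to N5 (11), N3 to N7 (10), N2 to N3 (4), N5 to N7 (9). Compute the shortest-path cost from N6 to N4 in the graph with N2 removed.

Checking several routes:
N6→N7→N5→N3→N1→N4: 10 + 9 + 11 + 11 + 10 = 51
N6→N3→N1→N4: 3 + 11 + 10 = 24
N6→N5→N3→N1→N4: 12 + 11 + 11 + 10 = 44
N6→N7→N3→N1→N4: 10 + 10 + 11 + 10 = 41
Shortest: 24.

24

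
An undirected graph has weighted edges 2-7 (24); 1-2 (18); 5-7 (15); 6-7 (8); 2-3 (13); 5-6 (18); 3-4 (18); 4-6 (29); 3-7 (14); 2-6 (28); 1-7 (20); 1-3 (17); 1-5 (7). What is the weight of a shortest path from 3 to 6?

Some routes from 3 to 6:
3 - 7 - 6: 14 + 8 = 22
3 - 1 - 7 - 6: 17 + 20 + 8 = 45
3 - 2 - 7 - 6: 13 + 24 + 8 = 45
3 - 1 - 5 - 6: 17 + 7 + 18 = 42
3 - 2 - 6: 13 + 28 = 41
Shortest: 22.

22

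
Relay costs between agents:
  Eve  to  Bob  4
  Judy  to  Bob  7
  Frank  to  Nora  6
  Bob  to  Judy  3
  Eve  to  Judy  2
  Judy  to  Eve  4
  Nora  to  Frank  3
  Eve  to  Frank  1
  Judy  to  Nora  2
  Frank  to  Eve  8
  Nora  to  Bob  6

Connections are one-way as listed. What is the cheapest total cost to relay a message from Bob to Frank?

8

Candidate routes:
Bob - Judy - Nora - Frank: 3 + 2 + 3 = 8
Bob - Judy - Eve - Frank: 3 + 4 + 1 = 8
Best route has total 8.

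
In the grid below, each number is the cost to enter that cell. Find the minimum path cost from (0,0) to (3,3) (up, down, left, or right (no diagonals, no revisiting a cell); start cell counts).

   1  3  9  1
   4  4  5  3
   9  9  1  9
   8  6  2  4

20

One optimal route is r0c0 r0c1 r1c1 r1c2 r2c2 r3c2 r3c3.
Its cost is 1 + 3 + 4 + 5 + 1 + 2 + 4 = 20.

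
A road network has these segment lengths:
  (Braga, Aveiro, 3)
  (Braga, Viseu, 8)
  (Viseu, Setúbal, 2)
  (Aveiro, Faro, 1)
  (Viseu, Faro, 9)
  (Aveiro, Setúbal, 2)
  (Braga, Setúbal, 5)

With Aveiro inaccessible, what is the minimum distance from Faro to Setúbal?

Routes from Faro to Setúbal avoiding Aveiro:
Faro-Viseu-Braga-Setúbal: 9 + 8 + 5 = 22
Faro-Viseu-Setúbal: 9 + 2 = 11
The minimum is 11.

11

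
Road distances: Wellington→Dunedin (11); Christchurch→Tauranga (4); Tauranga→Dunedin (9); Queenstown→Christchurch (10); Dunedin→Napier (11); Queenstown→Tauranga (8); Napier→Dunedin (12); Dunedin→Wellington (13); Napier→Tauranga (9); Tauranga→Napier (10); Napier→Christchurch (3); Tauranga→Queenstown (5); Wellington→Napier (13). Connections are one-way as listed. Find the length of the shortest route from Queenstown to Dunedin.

Paths from Queenstown to Dunedin:
Queenstown → Christchurch → Tauranga → Dunedin: 10 + 4 + 9 = 23
Queenstown → Tauranga → Napier → Dunedin: 8 + 10 + 12 = 30
Queenstown → Christchurch → Tauranga → Napier → Dunedin: 10 + 4 + 10 + 12 = 36
Queenstown → Tauranga → Dunedin: 8 + 9 = 17
The minimum is 17.

17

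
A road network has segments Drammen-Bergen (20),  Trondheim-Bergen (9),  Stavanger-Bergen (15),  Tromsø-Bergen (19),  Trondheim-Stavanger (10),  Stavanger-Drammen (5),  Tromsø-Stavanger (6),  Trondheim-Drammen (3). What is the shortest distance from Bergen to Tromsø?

19

Checking several routes:
Bergen -> Trondheim -> Drammen -> Stavanger -> Tromsø: 9 + 3 + 5 + 6 = 23
Bergen -> Tromsø: 19
Bergen -> Stavanger -> Tromsø: 15 + 6 = 21
Bergen -> Trondheim -> Stavanger -> Tromsø: 9 + 10 + 6 = 25
The minimum is 19.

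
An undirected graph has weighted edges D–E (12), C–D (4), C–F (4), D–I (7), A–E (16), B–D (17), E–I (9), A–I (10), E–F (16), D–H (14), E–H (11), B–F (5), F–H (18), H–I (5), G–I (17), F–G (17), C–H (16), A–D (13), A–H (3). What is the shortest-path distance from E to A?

Checking several routes:
E→A: 16
E→H→A: 11 + 3 = 14
E→I→A: 9 + 10 = 19
E→D→A: 12 + 13 = 25
E→I→H→A: 9 + 5 + 3 = 17
The minimum is 14.

14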